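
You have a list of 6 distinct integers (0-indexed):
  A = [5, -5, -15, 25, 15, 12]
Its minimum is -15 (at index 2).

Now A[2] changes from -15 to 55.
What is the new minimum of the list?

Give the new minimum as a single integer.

Answer: -5

Derivation:
Old min = -15 (at index 2)
Change: A[2] -15 -> 55
Changed element WAS the min. Need to check: is 55 still <= all others?
  Min of remaining elements: -5
  New min = min(55, -5) = -5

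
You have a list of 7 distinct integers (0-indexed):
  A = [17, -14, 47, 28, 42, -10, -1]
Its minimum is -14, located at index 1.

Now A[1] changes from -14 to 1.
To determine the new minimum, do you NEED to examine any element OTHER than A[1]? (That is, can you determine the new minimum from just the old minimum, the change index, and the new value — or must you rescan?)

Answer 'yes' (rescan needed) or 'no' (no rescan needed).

Old min = -14 at index 1
Change at index 1: -14 -> 1
Index 1 WAS the min and new value 1 > old min -14. Must rescan other elements to find the new min.
Needs rescan: yes

Answer: yes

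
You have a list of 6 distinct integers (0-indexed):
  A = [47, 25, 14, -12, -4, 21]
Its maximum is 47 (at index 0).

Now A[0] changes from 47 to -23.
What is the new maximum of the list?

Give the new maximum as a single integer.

Old max = 47 (at index 0)
Change: A[0] 47 -> -23
Changed element WAS the max -> may need rescan.
  Max of remaining elements: 25
  New max = max(-23, 25) = 25

Answer: 25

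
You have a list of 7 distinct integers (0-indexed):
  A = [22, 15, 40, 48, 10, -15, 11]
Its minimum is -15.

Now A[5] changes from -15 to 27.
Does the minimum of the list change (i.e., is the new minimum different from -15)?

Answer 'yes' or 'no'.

Answer: yes

Derivation:
Old min = -15
Change: A[5] -15 -> 27
Changed element was the min; new min must be rechecked.
New min = 10; changed? yes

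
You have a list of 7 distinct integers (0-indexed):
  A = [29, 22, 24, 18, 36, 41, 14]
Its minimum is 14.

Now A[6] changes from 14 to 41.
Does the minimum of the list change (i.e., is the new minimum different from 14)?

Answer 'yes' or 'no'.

Answer: yes

Derivation:
Old min = 14
Change: A[6] 14 -> 41
Changed element was the min; new min must be rechecked.
New min = 18; changed? yes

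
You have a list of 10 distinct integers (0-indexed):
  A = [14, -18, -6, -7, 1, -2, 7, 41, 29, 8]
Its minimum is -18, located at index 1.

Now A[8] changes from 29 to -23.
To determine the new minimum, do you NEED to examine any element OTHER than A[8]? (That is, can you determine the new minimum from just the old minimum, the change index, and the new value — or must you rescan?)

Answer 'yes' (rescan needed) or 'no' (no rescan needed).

Answer: no

Derivation:
Old min = -18 at index 1
Change at index 8: 29 -> -23
Index 8 was NOT the min. New min = min(-18, -23). No rescan of other elements needed.
Needs rescan: no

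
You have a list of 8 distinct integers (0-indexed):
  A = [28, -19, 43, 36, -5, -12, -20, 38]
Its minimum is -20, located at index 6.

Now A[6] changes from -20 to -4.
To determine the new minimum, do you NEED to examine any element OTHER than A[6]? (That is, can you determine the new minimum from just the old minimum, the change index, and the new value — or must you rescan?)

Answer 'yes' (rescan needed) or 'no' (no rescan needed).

Old min = -20 at index 6
Change at index 6: -20 -> -4
Index 6 WAS the min and new value -4 > old min -20. Must rescan other elements to find the new min.
Needs rescan: yes

Answer: yes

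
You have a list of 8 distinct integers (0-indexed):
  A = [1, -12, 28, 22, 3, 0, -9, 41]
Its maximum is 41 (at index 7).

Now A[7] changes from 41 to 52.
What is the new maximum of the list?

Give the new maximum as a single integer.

Old max = 41 (at index 7)
Change: A[7] 41 -> 52
Changed element WAS the max -> may need rescan.
  Max of remaining elements: 28
  New max = max(52, 28) = 52

Answer: 52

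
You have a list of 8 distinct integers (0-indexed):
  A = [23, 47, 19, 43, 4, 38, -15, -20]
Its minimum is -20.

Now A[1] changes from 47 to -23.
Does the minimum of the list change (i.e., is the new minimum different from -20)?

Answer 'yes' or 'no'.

Answer: yes

Derivation:
Old min = -20
Change: A[1] 47 -> -23
Changed element was NOT the min; min changes only if -23 < -20.
New min = -23; changed? yes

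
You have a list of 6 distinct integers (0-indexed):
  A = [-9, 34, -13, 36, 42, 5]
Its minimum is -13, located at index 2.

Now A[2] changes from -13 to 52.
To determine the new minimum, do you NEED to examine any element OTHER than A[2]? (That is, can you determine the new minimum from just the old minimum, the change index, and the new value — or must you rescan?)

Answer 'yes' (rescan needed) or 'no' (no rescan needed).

Old min = -13 at index 2
Change at index 2: -13 -> 52
Index 2 WAS the min and new value 52 > old min -13. Must rescan other elements to find the new min.
Needs rescan: yes

Answer: yes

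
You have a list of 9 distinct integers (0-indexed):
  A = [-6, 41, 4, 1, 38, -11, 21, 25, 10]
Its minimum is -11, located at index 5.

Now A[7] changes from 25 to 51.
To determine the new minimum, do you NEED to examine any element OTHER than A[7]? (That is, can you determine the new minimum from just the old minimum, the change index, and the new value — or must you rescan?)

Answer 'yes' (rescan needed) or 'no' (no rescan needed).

Old min = -11 at index 5
Change at index 7: 25 -> 51
Index 7 was NOT the min. New min = min(-11, 51). No rescan of other elements needed.
Needs rescan: no

Answer: no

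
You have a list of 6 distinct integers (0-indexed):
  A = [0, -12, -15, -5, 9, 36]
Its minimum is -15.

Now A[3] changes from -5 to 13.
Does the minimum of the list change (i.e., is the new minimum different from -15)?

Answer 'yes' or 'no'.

Old min = -15
Change: A[3] -5 -> 13
Changed element was NOT the min; min changes only if 13 < -15.
New min = -15; changed? no

Answer: no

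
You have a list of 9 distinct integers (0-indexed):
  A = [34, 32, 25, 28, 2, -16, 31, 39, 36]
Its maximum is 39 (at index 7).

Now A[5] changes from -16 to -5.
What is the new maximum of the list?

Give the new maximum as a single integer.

Answer: 39

Derivation:
Old max = 39 (at index 7)
Change: A[5] -16 -> -5
Changed element was NOT the old max.
  New max = max(old_max, new_val) = max(39, -5) = 39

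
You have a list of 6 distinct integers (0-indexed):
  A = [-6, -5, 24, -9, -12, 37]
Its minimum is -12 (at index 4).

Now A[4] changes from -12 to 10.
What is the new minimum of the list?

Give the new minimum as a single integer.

Old min = -12 (at index 4)
Change: A[4] -12 -> 10
Changed element WAS the min. Need to check: is 10 still <= all others?
  Min of remaining elements: -9
  New min = min(10, -9) = -9

Answer: -9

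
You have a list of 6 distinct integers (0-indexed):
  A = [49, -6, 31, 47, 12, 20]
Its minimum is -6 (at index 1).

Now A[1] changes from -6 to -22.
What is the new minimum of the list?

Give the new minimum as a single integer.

Old min = -6 (at index 1)
Change: A[1] -6 -> -22
Changed element WAS the min. Need to check: is -22 still <= all others?
  Min of remaining elements: 12
  New min = min(-22, 12) = -22

Answer: -22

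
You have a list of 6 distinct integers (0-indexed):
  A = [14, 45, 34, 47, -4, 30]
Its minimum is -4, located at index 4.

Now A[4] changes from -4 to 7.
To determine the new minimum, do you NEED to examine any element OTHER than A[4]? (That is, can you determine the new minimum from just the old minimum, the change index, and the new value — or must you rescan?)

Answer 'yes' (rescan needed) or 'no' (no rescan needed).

Answer: yes

Derivation:
Old min = -4 at index 4
Change at index 4: -4 -> 7
Index 4 WAS the min and new value 7 > old min -4. Must rescan other elements to find the new min.
Needs rescan: yes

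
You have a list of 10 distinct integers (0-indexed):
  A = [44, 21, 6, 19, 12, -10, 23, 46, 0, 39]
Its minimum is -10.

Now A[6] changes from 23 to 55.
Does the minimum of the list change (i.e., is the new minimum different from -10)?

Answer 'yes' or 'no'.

Answer: no

Derivation:
Old min = -10
Change: A[6] 23 -> 55
Changed element was NOT the min; min changes only if 55 < -10.
New min = -10; changed? no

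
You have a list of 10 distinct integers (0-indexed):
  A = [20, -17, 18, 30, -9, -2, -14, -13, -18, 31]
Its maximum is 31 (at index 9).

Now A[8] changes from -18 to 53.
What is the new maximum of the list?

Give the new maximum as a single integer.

Old max = 31 (at index 9)
Change: A[8] -18 -> 53
Changed element was NOT the old max.
  New max = max(old_max, new_val) = max(31, 53) = 53

Answer: 53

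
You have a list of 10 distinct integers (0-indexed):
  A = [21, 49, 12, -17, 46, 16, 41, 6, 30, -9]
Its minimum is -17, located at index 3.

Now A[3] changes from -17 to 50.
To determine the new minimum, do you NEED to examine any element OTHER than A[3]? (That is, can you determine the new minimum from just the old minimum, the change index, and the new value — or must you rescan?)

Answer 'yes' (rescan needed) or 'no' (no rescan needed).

Old min = -17 at index 3
Change at index 3: -17 -> 50
Index 3 WAS the min and new value 50 > old min -17. Must rescan other elements to find the new min.
Needs rescan: yes

Answer: yes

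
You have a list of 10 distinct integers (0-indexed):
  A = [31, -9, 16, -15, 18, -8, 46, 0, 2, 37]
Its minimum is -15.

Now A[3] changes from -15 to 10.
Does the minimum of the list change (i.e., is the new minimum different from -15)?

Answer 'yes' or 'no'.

Old min = -15
Change: A[3] -15 -> 10
Changed element was the min; new min must be rechecked.
New min = -9; changed? yes

Answer: yes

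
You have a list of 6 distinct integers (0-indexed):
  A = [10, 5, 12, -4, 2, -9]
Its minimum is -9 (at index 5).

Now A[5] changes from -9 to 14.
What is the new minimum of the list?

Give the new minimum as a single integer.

Old min = -9 (at index 5)
Change: A[5] -9 -> 14
Changed element WAS the min. Need to check: is 14 still <= all others?
  Min of remaining elements: -4
  New min = min(14, -4) = -4

Answer: -4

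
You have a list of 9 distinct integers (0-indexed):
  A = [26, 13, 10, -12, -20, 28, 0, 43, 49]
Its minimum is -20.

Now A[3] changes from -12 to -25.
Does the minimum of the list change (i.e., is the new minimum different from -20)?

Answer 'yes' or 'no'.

Old min = -20
Change: A[3] -12 -> -25
Changed element was NOT the min; min changes only if -25 < -20.
New min = -25; changed? yes

Answer: yes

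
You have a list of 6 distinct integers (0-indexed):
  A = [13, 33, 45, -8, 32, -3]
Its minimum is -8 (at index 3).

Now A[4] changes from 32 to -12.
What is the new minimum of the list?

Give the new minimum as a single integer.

Answer: -12

Derivation:
Old min = -8 (at index 3)
Change: A[4] 32 -> -12
Changed element was NOT the old min.
  New min = min(old_min, new_val) = min(-8, -12) = -12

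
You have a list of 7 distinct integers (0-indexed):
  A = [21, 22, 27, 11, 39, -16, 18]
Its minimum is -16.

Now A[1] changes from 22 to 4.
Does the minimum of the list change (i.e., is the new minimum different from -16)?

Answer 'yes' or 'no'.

Answer: no

Derivation:
Old min = -16
Change: A[1] 22 -> 4
Changed element was NOT the min; min changes only if 4 < -16.
New min = -16; changed? no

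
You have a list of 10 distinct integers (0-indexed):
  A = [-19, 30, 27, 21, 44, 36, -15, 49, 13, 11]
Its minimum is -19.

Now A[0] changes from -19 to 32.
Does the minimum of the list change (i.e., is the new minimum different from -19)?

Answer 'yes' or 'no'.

Answer: yes

Derivation:
Old min = -19
Change: A[0] -19 -> 32
Changed element was the min; new min must be rechecked.
New min = -15; changed? yes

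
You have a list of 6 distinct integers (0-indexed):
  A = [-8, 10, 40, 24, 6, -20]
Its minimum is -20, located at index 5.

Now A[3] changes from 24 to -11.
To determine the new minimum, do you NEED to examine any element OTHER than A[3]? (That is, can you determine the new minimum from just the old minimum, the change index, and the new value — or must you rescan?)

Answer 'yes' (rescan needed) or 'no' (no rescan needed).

Old min = -20 at index 5
Change at index 3: 24 -> -11
Index 3 was NOT the min. New min = min(-20, -11). No rescan of other elements needed.
Needs rescan: no

Answer: no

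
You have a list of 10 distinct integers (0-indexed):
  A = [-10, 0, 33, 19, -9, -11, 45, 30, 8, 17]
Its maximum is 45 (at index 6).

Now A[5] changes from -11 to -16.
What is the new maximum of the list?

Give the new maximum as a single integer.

Old max = 45 (at index 6)
Change: A[5] -11 -> -16
Changed element was NOT the old max.
  New max = max(old_max, new_val) = max(45, -16) = 45

Answer: 45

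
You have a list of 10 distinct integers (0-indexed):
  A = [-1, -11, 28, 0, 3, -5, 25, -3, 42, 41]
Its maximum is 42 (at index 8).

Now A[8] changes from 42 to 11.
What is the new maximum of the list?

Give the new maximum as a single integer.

Answer: 41

Derivation:
Old max = 42 (at index 8)
Change: A[8] 42 -> 11
Changed element WAS the max -> may need rescan.
  Max of remaining elements: 41
  New max = max(11, 41) = 41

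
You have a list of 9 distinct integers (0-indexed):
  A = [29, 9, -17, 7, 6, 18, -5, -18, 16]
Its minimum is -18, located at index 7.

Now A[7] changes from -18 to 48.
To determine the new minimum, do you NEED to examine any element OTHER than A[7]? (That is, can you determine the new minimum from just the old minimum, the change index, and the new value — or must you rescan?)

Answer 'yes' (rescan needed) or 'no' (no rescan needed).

Old min = -18 at index 7
Change at index 7: -18 -> 48
Index 7 WAS the min and new value 48 > old min -18. Must rescan other elements to find the new min.
Needs rescan: yes

Answer: yes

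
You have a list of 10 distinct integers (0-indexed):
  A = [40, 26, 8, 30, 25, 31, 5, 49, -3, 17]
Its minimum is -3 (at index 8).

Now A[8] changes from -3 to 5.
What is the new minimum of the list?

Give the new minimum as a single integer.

Answer: 5

Derivation:
Old min = -3 (at index 8)
Change: A[8] -3 -> 5
Changed element WAS the min. Need to check: is 5 still <= all others?
  Min of remaining elements: 5
  New min = min(5, 5) = 5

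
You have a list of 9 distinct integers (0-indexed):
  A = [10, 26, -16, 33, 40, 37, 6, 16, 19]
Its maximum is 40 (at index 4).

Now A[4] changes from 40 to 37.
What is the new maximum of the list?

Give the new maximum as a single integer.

Old max = 40 (at index 4)
Change: A[4] 40 -> 37
Changed element WAS the max -> may need rescan.
  Max of remaining elements: 37
  New max = max(37, 37) = 37

Answer: 37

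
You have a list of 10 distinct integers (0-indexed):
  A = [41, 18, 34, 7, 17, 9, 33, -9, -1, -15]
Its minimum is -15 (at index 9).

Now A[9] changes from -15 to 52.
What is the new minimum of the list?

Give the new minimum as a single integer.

Answer: -9

Derivation:
Old min = -15 (at index 9)
Change: A[9] -15 -> 52
Changed element WAS the min. Need to check: is 52 still <= all others?
  Min of remaining elements: -9
  New min = min(52, -9) = -9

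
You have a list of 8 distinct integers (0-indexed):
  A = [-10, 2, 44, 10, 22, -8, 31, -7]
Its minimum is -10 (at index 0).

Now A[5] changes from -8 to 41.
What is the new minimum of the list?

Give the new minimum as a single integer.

Old min = -10 (at index 0)
Change: A[5] -8 -> 41
Changed element was NOT the old min.
  New min = min(old_min, new_val) = min(-10, 41) = -10

Answer: -10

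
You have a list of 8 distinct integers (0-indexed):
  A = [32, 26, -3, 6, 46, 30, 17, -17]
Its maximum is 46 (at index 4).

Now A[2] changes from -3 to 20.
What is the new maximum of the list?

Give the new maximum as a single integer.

Answer: 46

Derivation:
Old max = 46 (at index 4)
Change: A[2] -3 -> 20
Changed element was NOT the old max.
  New max = max(old_max, new_val) = max(46, 20) = 46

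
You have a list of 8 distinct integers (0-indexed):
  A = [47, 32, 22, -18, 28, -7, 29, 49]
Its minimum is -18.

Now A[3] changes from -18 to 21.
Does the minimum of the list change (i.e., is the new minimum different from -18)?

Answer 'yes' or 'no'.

Old min = -18
Change: A[3] -18 -> 21
Changed element was the min; new min must be rechecked.
New min = -7; changed? yes

Answer: yes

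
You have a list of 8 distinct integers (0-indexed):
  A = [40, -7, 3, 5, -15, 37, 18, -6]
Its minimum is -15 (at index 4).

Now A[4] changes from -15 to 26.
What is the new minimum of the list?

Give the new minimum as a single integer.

Answer: -7

Derivation:
Old min = -15 (at index 4)
Change: A[4] -15 -> 26
Changed element WAS the min. Need to check: is 26 still <= all others?
  Min of remaining elements: -7
  New min = min(26, -7) = -7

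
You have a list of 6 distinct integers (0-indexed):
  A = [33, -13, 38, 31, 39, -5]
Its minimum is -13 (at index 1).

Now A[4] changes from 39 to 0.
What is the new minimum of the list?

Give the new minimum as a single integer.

Answer: -13

Derivation:
Old min = -13 (at index 1)
Change: A[4] 39 -> 0
Changed element was NOT the old min.
  New min = min(old_min, new_val) = min(-13, 0) = -13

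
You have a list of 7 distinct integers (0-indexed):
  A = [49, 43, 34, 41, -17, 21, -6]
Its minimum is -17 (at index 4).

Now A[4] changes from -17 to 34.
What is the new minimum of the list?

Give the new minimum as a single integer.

Old min = -17 (at index 4)
Change: A[4] -17 -> 34
Changed element WAS the min. Need to check: is 34 still <= all others?
  Min of remaining elements: -6
  New min = min(34, -6) = -6

Answer: -6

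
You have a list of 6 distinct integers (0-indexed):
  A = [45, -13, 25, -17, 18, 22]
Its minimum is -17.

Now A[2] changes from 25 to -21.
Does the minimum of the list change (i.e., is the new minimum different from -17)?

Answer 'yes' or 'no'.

Old min = -17
Change: A[2] 25 -> -21
Changed element was NOT the min; min changes only if -21 < -17.
New min = -21; changed? yes

Answer: yes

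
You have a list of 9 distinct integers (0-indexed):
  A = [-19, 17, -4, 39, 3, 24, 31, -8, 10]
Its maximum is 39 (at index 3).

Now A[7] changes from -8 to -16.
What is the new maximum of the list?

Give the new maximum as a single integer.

Answer: 39

Derivation:
Old max = 39 (at index 3)
Change: A[7] -8 -> -16
Changed element was NOT the old max.
  New max = max(old_max, new_val) = max(39, -16) = 39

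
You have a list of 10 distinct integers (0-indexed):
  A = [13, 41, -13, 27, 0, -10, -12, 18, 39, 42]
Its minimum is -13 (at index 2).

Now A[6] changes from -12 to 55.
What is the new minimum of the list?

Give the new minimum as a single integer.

Answer: -13

Derivation:
Old min = -13 (at index 2)
Change: A[6] -12 -> 55
Changed element was NOT the old min.
  New min = min(old_min, new_val) = min(-13, 55) = -13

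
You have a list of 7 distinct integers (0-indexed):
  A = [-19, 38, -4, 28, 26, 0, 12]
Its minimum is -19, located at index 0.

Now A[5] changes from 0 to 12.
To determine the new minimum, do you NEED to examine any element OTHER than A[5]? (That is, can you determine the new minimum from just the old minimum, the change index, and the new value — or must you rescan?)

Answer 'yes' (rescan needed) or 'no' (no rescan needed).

Old min = -19 at index 0
Change at index 5: 0 -> 12
Index 5 was NOT the min. New min = min(-19, 12). No rescan of other elements needed.
Needs rescan: no

Answer: no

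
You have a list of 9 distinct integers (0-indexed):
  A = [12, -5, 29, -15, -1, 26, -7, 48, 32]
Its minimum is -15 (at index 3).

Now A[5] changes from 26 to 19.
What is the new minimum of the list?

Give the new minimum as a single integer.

Answer: -15

Derivation:
Old min = -15 (at index 3)
Change: A[5] 26 -> 19
Changed element was NOT the old min.
  New min = min(old_min, new_val) = min(-15, 19) = -15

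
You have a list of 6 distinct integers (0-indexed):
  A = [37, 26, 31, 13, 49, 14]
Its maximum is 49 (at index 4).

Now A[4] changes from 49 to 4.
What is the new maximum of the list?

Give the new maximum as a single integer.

Answer: 37

Derivation:
Old max = 49 (at index 4)
Change: A[4] 49 -> 4
Changed element WAS the max -> may need rescan.
  Max of remaining elements: 37
  New max = max(4, 37) = 37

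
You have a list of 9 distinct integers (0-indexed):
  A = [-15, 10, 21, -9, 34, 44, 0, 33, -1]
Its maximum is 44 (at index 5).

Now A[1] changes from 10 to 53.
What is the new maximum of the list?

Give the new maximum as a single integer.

Answer: 53

Derivation:
Old max = 44 (at index 5)
Change: A[1] 10 -> 53
Changed element was NOT the old max.
  New max = max(old_max, new_val) = max(44, 53) = 53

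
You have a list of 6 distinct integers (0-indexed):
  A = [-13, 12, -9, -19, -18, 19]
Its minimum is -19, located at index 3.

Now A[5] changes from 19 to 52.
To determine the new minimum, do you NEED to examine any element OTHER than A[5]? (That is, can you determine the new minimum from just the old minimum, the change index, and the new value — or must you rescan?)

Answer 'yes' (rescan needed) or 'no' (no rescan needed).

Answer: no

Derivation:
Old min = -19 at index 3
Change at index 5: 19 -> 52
Index 5 was NOT the min. New min = min(-19, 52). No rescan of other elements needed.
Needs rescan: no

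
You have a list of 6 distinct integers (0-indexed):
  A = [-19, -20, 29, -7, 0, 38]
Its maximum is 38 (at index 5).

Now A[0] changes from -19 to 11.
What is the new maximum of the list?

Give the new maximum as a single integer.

Old max = 38 (at index 5)
Change: A[0] -19 -> 11
Changed element was NOT the old max.
  New max = max(old_max, new_val) = max(38, 11) = 38

Answer: 38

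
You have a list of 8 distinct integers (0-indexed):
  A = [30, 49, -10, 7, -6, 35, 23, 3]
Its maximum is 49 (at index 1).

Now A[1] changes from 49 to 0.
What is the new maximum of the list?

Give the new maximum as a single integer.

Old max = 49 (at index 1)
Change: A[1] 49 -> 0
Changed element WAS the max -> may need rescan.
  Max of remaining elements: 35
  New max = max(0, 35) = 35

Answer: 35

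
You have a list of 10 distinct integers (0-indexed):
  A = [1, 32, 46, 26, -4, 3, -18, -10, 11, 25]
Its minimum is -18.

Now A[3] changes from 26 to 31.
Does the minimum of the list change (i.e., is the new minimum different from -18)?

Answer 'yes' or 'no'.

Answer: no

Derivation:
Old min = -18
Change: A[3] 26 -> 31
Changed element was NOT the min; min changes only if 31 < -18.
New min = -18; changed? no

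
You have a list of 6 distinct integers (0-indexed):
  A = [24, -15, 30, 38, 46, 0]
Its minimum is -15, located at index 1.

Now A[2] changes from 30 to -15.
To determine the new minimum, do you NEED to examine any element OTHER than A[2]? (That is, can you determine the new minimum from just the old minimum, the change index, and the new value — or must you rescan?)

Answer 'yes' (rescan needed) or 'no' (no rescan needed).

Answer: no

Derivation:
Old min = -15 at index 1
Change at index 2: 30 -> -15
Index 2 was NOT the min. New min = min(-15, -15). No rescan of other elements needed.
Needs rescan: no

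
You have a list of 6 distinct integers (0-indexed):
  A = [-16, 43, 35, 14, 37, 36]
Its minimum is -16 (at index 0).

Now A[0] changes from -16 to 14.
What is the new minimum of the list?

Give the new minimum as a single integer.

Answer: 14

Derivation:
Old min = -16 (at index 0)
Change: A[0] -16 -> 14
Changed element WAS the min. Need to check: is 14 still <= all others?
  Min of remaining elements: 14
  New min = min(14, 14) = 14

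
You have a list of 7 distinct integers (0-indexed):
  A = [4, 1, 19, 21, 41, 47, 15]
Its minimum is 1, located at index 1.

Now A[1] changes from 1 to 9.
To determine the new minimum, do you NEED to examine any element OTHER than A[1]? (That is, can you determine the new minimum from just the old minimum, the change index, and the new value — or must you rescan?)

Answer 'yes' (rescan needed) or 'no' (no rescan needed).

Answer: yes

Derivation:
Old min = 1 at index 1
Change at index 1: 1 -> 9
Index 1 WAS the min and new value 9 > old min 1. Must rescan other elements to find the new min.
Needs rescan: yes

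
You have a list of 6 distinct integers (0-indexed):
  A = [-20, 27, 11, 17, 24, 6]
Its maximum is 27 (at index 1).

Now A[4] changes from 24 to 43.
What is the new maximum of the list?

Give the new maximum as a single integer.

Answer: 43

Derivation:
Old max = 27 (at index 1)
Change: A[4] 24 -> 43
Changed element was NOT the old max.
  New max = max(old_max, new_val) = max(27, 43) = 43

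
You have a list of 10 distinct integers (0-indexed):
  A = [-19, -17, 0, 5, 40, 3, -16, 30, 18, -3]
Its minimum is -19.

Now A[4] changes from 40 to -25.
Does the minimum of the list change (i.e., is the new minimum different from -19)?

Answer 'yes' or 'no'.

Old min = -19
Change: A[4] 40 -> -25
Changed element was NOT the min; min changes only if -25 < -19.
New min = -25; changed? yes

Answer: yes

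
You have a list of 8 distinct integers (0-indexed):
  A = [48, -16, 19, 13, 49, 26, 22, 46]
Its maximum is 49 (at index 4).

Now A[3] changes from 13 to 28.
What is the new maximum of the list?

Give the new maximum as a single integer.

Old max = 49 (at index 4)
Change: A[3] 13 -> 28
Changed element was NOT the old max.
  New max = max(old_max, new_val) = max(49, 28) = 49

Answer: 49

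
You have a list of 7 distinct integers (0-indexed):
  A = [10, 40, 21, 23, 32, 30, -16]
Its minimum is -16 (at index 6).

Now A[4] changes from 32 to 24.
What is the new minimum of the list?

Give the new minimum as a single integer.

Answer: -16

Derivation:
Old min = -16 (at index 6)
Change: A[4] 32 -> 24
Changed element was NOT the old min.
  New min = min(old_min, new_val) = min(-16, 24) = -16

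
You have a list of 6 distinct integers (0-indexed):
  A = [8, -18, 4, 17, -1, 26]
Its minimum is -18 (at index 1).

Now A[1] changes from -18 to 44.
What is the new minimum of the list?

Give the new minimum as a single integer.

Answer: -1

Derivation:
Old min = -18 (at index 1)
Change: A[1] -18 -> 44
Changed element WAS the min. Need to check: is 44 still <= all others?
  Min of remaining elements: -1
  New min = min(44, -1) = -1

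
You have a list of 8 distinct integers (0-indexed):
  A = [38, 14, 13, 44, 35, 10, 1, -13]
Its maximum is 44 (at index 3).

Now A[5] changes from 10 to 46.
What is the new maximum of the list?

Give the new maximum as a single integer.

Answer: 46

Derivation:
Old max = 44 (at index 3)
Change: A[5] 10 -> 46
Changed element was NOT the old max.
  New max = max(old_max, new_val) = max(44, 46) = 46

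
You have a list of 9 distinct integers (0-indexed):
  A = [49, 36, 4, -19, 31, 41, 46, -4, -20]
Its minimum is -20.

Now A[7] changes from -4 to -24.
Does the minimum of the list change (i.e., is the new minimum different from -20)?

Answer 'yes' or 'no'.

Old min = -20
Change: A[7] -4 -> -24
Changed element was NOT the min; min changes only if -24 < -20.
New min = -24; changed? yes

Answer: yes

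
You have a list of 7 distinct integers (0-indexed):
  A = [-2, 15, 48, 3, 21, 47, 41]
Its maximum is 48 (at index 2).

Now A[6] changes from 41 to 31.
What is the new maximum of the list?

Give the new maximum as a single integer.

Answer: 48

Derivation:
Old max = 48 (at index 2)
Change: A[6] 41 -> 31
Changed element was NOT the old max.
  New max = max(old_max, new_val) = max(48, 31) = 48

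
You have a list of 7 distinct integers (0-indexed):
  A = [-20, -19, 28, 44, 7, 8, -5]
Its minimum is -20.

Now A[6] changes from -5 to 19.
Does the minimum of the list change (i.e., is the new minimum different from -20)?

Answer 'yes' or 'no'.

Old min = -20
Change: A[6] -5 -> 19
Changed element was NOT the min; min changes only if 19 < -20.
New min = -20; changed? no

Answer: no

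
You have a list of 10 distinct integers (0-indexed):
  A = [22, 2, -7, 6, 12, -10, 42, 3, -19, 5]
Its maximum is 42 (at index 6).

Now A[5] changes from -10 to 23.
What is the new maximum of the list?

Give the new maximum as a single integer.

Old max = 42 (at index 6)
Change: A[5] -10 -> 23
Changed element was NOT the old max.
  New max = max(old_max, new_val) = max(42, 23) = 42

Answer: 42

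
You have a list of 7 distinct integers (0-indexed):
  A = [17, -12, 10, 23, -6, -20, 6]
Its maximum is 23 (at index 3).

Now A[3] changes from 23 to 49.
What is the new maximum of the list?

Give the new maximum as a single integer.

Old max = 23 (at index 3)
Change: A[3] 23 -> 49
Changed element WAS the max -> may need rescan.
  Max of remaining elements: 17
  New max = max(49, 17) = 49

Answer: 49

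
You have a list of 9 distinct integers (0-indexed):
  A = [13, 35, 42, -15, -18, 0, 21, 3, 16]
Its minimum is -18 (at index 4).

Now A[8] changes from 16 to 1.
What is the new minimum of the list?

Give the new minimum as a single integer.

Answer: -18

Derivation:
Old min = -18 (at index 4)
Change: A[8] 16 -> 1
Changed element was NOT the old min.
  New min = min(old_min, new_val) = min(-18, 1) = -18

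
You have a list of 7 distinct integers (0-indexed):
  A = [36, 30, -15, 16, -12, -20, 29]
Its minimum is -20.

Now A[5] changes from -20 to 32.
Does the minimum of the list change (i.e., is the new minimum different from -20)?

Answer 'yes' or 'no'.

Old min = -20
Change: A[5] -20 -> 32
Changed element was the min; new min must be rechecked.
New min = -15; changed? yes

Answer: yes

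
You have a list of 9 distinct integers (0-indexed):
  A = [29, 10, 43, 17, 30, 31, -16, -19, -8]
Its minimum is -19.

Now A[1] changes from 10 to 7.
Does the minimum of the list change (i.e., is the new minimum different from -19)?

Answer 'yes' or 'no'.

Old min = -19
Change: A[1] 10 -> 7
Changed element was NOT the min; min changes only if 7 < -19.
New min = -19; changed? no

Answer: no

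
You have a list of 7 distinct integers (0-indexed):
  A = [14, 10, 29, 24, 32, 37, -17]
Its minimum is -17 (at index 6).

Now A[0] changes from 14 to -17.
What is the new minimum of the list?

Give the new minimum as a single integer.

Answer: -17

Derivation:
Old min = -17 (at index 6)
Change: A[0] 14 -> -17
Changed element was NOT the old min.
  New min = min(old_min, new_val) = min(-17, -17) = -17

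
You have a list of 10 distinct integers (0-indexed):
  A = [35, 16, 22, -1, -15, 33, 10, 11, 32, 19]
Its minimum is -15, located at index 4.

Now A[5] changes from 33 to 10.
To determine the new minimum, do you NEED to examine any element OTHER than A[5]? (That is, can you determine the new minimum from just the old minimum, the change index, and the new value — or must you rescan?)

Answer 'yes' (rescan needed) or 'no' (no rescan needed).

Old min = -15 at index 4
Change at index 5: 33 -> 10
Index 5 was NOT the min. New min = min(-15, 10). No rescan of other elements needed.
Needs rescan: no

Answer: no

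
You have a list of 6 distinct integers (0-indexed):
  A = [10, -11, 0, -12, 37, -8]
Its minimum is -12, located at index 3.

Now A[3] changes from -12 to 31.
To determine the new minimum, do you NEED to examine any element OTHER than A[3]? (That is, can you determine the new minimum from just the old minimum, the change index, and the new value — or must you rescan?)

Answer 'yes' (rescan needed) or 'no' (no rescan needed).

Old min = -12 at index 3
Change at index 3: -12 -> 31
Index 3 WAS the min and new value 31 > old min -12. Must rescan other elements to find the new min.
Needs rescan: yes

Answer: yes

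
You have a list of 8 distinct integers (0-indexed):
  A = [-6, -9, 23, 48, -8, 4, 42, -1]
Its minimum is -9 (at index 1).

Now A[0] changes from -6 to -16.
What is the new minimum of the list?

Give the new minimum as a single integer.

Old min = -9 (at index 1)
Change: A[0] -6 -> -16
Changed element was NOT the old min.
  New min = min(old_min, new_val) = min(-9, -16) = -16

Answer: -16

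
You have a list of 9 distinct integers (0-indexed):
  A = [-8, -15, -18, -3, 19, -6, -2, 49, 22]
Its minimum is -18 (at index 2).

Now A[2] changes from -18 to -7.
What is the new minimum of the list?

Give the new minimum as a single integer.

Answer: -15

Derivation:
Old min = -18 (at index 2)
Change: A[2] -18 -> -7
Changed element WAS the min. Need to check: is -7 still <= all others?
  Min of remaining elements: -15
  New min = min(-7, -15) = -15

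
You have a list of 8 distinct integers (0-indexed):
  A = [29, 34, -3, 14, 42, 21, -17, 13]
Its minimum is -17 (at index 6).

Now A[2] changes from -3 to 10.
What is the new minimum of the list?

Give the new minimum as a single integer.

Old min = -17 (at index 6)
Change: A[2] -3 -> 10
Changed element was NOT the old min.
  New min = min(old_min, new_val) = min(-17, 10) = -17

Answer: -17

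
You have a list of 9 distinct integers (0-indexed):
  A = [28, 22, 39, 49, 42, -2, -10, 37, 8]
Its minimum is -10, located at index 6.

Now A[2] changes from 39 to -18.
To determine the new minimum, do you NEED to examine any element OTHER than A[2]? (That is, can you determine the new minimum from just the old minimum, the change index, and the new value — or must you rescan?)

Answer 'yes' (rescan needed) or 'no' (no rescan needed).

Old min = -10 at index 6
Change at index 2: 39 -> -18
Index 2 was NOT the min. New min = min(-10, -18). No rescan of other elements needed.
Needs rescan: no

Answer: no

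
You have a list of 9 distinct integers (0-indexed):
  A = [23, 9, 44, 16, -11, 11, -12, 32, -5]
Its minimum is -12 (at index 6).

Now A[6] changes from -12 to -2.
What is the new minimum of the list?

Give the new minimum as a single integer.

Old min = -12 (at index 6)
Change: A[6] -12 -> -2
Changed element WAS the min. Need to check: is -2 still <= all others?
  Min of remaining elements: -11
  New min = min(-2, -11) = -11

Answer: -11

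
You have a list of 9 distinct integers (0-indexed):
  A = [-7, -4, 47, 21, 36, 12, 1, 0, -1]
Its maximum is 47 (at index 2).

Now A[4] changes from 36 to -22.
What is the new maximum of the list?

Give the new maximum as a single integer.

Old max = 47 (at index 2)
Change: A[4] 36 -> -22
Changed element was NOT the old max.
  New max = max(old_max, new_val) = max(47, -22) = 47

Answer: 47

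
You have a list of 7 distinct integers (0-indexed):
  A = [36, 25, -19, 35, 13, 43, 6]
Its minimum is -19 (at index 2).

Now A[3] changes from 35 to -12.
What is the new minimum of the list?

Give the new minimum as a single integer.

Answer: -19

Derivation:
Old min = -19 (at index 2)
Change: A[3] 35 -> -12
Changed element was NOT the old min.
  New min = min(old_min, new_val) = min(-19, -12) = -19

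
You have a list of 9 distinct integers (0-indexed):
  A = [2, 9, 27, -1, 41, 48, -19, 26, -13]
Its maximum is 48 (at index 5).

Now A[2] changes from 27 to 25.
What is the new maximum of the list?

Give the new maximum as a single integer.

Old max = 48 (at index 5)
Change: A[2] 27 -> 25
Changed element was NOT the old max.
  New max = max(old_max, new_val) = max(48, 25) = 48

Answer: 48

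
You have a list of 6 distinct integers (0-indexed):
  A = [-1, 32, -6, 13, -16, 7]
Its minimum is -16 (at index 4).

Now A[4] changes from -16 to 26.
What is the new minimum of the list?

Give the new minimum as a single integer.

Answer: -6

Derivation:
Old min = -16 (at index 4)
Change: A[4] -16 -> 26
Changed element WAS the min. Need to check: is 26 still <= all others?
  Min of remaining elements: -6
  New min = min(26, -6) = -6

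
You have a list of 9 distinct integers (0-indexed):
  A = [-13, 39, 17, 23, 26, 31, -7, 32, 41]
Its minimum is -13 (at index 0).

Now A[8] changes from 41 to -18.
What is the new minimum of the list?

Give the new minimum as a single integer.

Old min = -13 (at index 0)
Change: A[8] 41 -> -18
Changed element was NOT the old min.
  New min = min(old_min, new_val) = min(-13, -18) = -18

Answer: -18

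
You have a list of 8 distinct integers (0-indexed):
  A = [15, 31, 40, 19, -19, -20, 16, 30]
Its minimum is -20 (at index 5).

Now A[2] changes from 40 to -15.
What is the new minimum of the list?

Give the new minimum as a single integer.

Old min = -20 (at index 5)
Change: A[2] 40 -> -15
Changed element was NOT the old min.
  New min = min(old_min, new_val) = min(-20, -15) = -20

Answer: -20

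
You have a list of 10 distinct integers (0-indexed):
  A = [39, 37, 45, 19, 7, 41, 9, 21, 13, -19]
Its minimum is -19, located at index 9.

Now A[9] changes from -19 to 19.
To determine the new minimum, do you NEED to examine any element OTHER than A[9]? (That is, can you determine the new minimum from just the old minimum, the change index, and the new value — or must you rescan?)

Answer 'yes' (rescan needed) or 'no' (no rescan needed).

Answer: yes

Derivation:
Old min = -19 at index 9
Change at index 9: -19 -> 19
Index 9 WAS the min and new value 19 > old min -19. Must rescan other elements to find the new min.
Needs rescan: yes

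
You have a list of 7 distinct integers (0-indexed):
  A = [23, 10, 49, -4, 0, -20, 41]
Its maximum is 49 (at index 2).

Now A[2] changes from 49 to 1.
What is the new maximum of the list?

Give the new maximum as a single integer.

Answer: 41

Derivation:
Old max = 49 (at index 2)
Change: A[2] 49 -> 1
Changed element WAS the max -> may need rescan.
  Max of remaining elements: 41
  New max = max(1, 41) = 41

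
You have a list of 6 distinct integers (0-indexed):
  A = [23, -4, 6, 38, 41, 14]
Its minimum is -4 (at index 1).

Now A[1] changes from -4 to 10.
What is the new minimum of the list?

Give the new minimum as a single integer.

Answer: 6

Derivation:
Old min = -4 (at index 1)
Change: A[1] -4 -> 10
Changed element WAS the min. Need to check: is 10 still <= all others?
  Min of remaining elements: 6
  New min = min(10, 6) = 6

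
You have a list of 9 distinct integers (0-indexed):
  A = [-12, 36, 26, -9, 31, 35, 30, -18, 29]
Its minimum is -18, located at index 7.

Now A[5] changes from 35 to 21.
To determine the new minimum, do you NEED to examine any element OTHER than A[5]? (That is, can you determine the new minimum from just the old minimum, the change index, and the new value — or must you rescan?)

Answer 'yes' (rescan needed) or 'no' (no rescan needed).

Old min = -18 at index 7
Change at index 5: 35 -> 21
Index 5 was NOT the min. New min = min(-18, 21). No rescan of other elements needed.
Needs rescan: no

Answer: no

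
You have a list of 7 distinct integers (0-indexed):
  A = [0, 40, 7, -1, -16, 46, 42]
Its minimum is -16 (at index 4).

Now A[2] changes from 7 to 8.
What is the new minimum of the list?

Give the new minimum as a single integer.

Answer: -16

Derivation:
Old min = -16 (at index 4)
Change: A[2] 7 -> 8
Changed element was NOT the old min.
  New min = min(old_min, new_val) = min(-16, 8) = -16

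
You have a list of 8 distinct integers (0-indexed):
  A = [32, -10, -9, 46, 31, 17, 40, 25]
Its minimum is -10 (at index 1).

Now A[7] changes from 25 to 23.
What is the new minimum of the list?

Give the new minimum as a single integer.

Answer: -10

Derivation:
Old min = -10 (at index 1)
Change: A[7] 25 -> 23
Changed element was NOT the old min.
  New min = min(old_min, new_val) = min(-10, 23) = -10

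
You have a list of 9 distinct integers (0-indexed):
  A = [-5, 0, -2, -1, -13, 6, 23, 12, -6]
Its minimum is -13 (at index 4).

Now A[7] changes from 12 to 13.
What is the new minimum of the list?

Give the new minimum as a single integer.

Old min = -13 (at index 4)
Change: A[7] 12 -> 13
Changed element was NOT the old min.
  New min = min(old_min, new_val) = min(-13, 13) = -13

Answer: -13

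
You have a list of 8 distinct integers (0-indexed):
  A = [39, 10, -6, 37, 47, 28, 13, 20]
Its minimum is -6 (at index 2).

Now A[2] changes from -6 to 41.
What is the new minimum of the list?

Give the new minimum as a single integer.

Answer: 10

Derivation:
Old min = -6 (at index 2)
Change: A[2] -6 -> 41
Changed element WAS the min. Need to check: is 41 still <= all others?
  Min of remaining elements: 10
  New min = min(41, 10) = 10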